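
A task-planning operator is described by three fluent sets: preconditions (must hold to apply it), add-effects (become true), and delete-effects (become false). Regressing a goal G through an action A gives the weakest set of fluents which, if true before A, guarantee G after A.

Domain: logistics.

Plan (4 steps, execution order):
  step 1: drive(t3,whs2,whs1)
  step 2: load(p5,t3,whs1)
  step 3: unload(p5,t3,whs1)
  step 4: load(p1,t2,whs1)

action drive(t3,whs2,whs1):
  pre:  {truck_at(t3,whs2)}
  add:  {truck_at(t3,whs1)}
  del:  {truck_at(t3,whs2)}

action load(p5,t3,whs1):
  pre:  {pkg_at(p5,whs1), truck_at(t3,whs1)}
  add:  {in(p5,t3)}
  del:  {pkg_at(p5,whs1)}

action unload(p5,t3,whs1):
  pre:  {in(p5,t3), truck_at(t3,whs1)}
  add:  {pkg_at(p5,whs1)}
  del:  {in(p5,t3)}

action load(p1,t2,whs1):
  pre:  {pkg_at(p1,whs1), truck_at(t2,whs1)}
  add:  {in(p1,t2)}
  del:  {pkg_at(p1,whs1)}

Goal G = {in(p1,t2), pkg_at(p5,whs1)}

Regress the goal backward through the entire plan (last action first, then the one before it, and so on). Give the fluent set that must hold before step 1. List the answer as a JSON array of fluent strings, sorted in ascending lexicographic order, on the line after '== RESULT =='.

Work backward from the goal:
  through step 4 (load(p1,t2,whs1)): drop {in(p1,t2)}, keep {pkg_at(p5,whs1)}, require {pkg_at(p1,whs1), truck_at(t2,whs1)}
    → {pkg_at(p1,whs1), pkg_at(p5,whs1), truck_at(t2,whs1)}
  through step 3 (unload(p5,t3,whs1)): drop {pkg_at(p5,whs1)}, keep {pkg_at(p1,whs1), truck_at(t2,whs1)}, require {in(p5,t3), truck_at(t3,whs1)}
    → {in(p5,t3), pkg_at(p1,whs1), truck_at(t2,whs1), truck_at(t3,whs1)}
  through step 2 (load(p5,t3,whs1)): drop {in(p5,t3)}, keep {pkg_at(p1,whs1), truck_at(t2,whs1), truck_at(t3,whs1)}, require {pkg_at(p5,whs1), truck_at(t3,whs1)}
    → {pkg_at(p1,whs1), pkg_at(p5,whs1), truck_at(t2,whs1), truck_at(t3,whs1)}
  through step 1 (drive(t3,whs2,whs1)): drop {truck_at(t3,whs1)}, keep {pkg_at(p1,whs1), pkg_at(p5,whs1), truck_at(t2,whs1)}, require {truck_at(t3,whs2)}
    → {pkg_at(p1,whs1), pkg_at(p5,whs1), truck_at(t2,whs1), truck_at(t3,whs2)}

== RESULT ==
["pkg_at(p1,whs1)", "pkg_at(p5,whs1)", "truck_at(t2,whs1)", "truck_at(t3,whs2)"]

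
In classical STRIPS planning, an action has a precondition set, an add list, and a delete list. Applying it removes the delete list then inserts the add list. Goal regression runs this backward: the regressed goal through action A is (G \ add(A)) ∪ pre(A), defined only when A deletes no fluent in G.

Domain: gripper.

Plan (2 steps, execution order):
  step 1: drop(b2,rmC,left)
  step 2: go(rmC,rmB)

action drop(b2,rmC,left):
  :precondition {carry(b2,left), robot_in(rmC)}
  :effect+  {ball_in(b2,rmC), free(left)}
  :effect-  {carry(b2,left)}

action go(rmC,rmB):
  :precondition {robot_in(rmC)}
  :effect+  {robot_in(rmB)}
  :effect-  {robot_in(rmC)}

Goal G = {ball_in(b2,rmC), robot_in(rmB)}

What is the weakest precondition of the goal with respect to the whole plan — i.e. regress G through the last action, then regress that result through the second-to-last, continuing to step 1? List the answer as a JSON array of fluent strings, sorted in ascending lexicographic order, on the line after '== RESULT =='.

Work backward from the goal:
  through step 2 (go(rmC,rmB)): drop {robot_in(rmB)}, keep {ball_in(b2,rmC)}, require {robot_in(rmC)}
    → {ball_in(b2,rmC), robot_in(rmC)}
  through step 1 (drop(b2,rmC,left)): drop {ball_in(b2,rmC)}, keep {robot_in(rmC)}, require {carry(b2,left), robot_in(rmC)}
    → {carry(b2,left), robot_in(rmC)}

== RESULT ==
["carry(b2,left)", "robot_in(rmC)"]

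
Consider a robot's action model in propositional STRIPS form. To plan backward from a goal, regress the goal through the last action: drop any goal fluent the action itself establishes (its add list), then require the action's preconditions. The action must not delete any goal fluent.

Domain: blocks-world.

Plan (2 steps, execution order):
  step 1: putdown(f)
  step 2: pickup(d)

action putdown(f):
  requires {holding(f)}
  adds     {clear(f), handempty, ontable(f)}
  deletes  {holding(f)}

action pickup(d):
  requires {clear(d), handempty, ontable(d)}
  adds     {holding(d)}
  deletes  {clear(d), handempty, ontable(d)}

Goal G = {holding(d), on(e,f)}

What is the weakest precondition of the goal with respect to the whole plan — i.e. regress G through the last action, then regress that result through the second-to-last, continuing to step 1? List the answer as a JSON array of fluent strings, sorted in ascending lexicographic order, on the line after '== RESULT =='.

Work backward from the goal:
  through step 2 (pickup(d)): drop {holding(d)}, keep {on(e,f)}, require {clear(d), handempty, ontable(d)}
    → {clear(d), handempty, on(e,f), ontable(d)}
  through step 1 (putdown(f)): drop {handempty}, keep {clear(d), on(e,f), ontable(d)}, require {holding(f)}
    → {clear(d), holding(f), on(e,f), ontable(d)}

== RESULT ==
["clear(d)", "holding(f)", "on(e,f)", "ontable(d)"]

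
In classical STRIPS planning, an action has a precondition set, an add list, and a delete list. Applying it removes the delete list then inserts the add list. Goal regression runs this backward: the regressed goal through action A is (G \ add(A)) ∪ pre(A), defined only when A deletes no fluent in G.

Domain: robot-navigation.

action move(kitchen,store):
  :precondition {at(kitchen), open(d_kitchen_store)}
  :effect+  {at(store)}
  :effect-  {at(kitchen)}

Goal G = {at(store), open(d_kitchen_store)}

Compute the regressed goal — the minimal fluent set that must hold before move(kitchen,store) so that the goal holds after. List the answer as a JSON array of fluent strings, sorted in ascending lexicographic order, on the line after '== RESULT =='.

Regress:
  G ∩ del = {}  (empty — regression defined)
  G \ add = {at(store), open(d_kitchen_store)} \ {at(store)} = {open(d_kitchen_store)}
  ∪ pre   = {open(d_kitchen_store)} ∪ {at(kitchen), open(d_kitchen_store)}
          = {at(kitchen), open(d_kitchen_store)}

== RESULT ==
["at(kitchen)", "open(d_kitchen_store)"]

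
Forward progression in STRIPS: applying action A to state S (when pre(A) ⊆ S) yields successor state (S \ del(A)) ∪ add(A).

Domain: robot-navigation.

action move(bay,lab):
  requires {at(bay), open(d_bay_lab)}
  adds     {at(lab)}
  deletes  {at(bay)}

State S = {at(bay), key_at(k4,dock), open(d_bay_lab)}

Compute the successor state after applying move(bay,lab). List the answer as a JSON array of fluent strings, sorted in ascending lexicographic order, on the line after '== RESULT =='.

Progress:
  pre ⊆ S: {at(bay), open(d_bay_lab)} ⊆ S  — applicable
  S \ del = {key_at(k4,dock), open(d_bay_lab)}
  ∪ add   = {at(lab), key_at(k4,dock), open(d_bay_lab)}

== RESULT ==
["at(lab)", "key_at(k4,dock)", "open(d_bay_lab)"]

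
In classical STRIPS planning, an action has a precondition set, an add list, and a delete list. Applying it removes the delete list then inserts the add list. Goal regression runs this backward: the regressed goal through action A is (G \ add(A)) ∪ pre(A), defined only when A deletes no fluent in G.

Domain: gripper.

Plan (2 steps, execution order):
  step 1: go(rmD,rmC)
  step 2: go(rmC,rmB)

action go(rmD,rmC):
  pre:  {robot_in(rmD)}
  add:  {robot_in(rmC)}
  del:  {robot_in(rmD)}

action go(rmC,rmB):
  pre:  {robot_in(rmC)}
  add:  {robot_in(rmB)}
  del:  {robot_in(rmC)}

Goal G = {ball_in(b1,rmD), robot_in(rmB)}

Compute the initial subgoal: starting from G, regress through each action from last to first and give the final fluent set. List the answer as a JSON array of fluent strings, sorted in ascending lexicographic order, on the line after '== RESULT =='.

Work backward from the goal:
  through step 2 (go(rmC,rmB)): drop {robot_in(rmB)}, keep {ball_in(b1,rmD)}, require {robot_in(rmC)}
    → {ball_in(b1,rmD), robot_in(rmC)}
  through step 1 (go(rmD,rmC)): drop {robot_in(rmC)}, keep {ball_in(b1,rmD)}, require {robot_in(rmD)}
    → {ball_in(b1,rmD), robot_in(rmD)}

== RESULT ==
["ball_in(b1,rmD)", "robot_in(rmD)"]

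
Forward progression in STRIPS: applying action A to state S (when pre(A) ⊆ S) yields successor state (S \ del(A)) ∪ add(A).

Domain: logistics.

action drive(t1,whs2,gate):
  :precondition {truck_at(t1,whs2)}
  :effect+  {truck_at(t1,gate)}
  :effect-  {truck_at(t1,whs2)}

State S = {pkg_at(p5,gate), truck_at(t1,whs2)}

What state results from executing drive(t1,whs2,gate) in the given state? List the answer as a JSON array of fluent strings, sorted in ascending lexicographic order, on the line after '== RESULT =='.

Progress:
  pre ⊆ S: {truck_at(t1,whs2)} ⊆ S  — applicable
  S \ del = {pkg_at(p5,gate)}
  ∪ add   = {pkg_at(p5,gate), truck_at(t1,gate)}

== RESULT ==
["pkg_at(p5,gate)", "truck_at(t1,gate)"]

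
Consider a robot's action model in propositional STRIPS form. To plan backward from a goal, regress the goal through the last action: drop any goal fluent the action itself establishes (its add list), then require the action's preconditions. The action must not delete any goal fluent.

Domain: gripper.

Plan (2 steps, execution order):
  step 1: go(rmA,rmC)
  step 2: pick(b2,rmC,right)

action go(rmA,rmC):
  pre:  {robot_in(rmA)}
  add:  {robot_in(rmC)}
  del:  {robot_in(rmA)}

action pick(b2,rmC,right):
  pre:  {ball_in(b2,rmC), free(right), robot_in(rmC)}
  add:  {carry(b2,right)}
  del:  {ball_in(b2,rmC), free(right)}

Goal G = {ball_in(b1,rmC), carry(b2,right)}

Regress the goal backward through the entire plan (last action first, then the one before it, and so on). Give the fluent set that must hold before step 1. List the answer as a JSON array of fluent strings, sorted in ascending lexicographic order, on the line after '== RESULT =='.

Work backward from the goal:
  through step 2 (pick(b2,rmC,right)): drop {carry(b2,right)}, keep {ball_in(b1,rmC)}, require {ball_in(b2,rmC), free(right), robot_in(rmC)}
    → {ball_in(b1,rmC), ball_in(b2,rmC), free(right), robot_in(rmC)}
  through step 1 (go(rmA,rmC)): drop {robot_in(rmC)}, keep {ball_in(b1,rmC), ball_in(b2,rmC), free(right)}, require {robot_in(rmA)}
    → {ball_in(b1,rmC), ball_in(b2,rmC), free(right), robot_in(rmA)}

== RESULT ==
["ball_in(b1,rmC)", "ball_in(b2,rmC)", "free(right)", "robot_in(rmA)"]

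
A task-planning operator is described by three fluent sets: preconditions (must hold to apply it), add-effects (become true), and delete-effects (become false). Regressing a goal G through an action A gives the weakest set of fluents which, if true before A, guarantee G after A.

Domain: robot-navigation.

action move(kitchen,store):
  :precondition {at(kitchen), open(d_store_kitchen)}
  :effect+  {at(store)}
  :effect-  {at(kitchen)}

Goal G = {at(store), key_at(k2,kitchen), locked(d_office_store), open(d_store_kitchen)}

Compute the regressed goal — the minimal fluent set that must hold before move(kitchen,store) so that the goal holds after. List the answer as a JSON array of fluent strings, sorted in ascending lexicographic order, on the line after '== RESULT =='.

Regress:
  G ∩ del = {}  (empty — regression defined)
  G \ add = {at(store), key_at(k2,kitchen), locked(d_office_store), open(d_store_kitchen)} \ {at(store)} = {key_at(k2,kitchen), locked(d_office_store), open(d_store_kitchen)}
  ∪ pre   = {key_at(k2,kitchen), locked(d_office_store), open(d_store_kitchen)} ∪ {at(kitchen), open(d_store_kitchen)}
          = {at(kitchen), key_at(k2,kitchen), locked(d_office_store), open(d_store_kitchen)}

== RESULT ==
["at(kitchen)", "key_at(k2,kitchen)", "locked(d_office_store)", "open(d_store_kitchen)"]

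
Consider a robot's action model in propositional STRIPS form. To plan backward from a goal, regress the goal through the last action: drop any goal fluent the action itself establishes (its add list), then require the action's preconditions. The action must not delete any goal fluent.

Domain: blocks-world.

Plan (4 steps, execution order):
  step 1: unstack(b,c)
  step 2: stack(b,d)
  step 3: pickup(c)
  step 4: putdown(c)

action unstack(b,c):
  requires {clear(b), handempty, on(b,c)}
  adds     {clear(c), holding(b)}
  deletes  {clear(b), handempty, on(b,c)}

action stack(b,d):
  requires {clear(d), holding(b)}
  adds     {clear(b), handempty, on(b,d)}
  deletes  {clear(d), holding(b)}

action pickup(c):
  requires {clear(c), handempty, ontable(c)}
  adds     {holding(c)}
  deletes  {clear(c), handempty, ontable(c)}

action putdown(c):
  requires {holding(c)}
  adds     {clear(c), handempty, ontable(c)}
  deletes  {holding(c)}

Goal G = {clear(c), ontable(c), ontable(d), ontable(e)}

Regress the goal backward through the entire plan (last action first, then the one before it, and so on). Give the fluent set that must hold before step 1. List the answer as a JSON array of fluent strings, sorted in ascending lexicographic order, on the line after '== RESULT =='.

Work backward from the goal:
  through step 4 (putdown(c)): drop {clear(c), ontable(c)}, keep {ontable(d), ontable(e)}, require {holding(c)}
    → {holding(c), ontable(d), ontable(e)}
  through step 3 (pickup(c)): drop {holding(c)}, keep {ontable(d), ontable(e)}, require {clear(c), handempty, ontable(c)}
    → {clear(c), handempty, ontable(c), ontable(d), ontable(e)}
  through step 2 (stack(b,d)): drop {handempty}, keep {clear(c), ontable(c), ontable(d), ontable(e)}, require {clear(d), holding(b)}
    → {clear(c), clear(d), holding(b), ontable(c), ontable(d), ontable(e)}
  through step 1 (unstack(b,c)): drop {clear(c), holding(b)}, keep {clear(d), ontable(c), ontable(d), ontable(e)}, require {clear(b), handempty, on(b,c)}
    → {clear(b), clear(d), handempty, on(b,c), ontable(c), ontable(d), ontable(e)}

== RESULT ==
["clear(b)", "clear(d)", "handempty", "on(b,c)", "ontable(c)", "ontable(d)", "ontable(e)"]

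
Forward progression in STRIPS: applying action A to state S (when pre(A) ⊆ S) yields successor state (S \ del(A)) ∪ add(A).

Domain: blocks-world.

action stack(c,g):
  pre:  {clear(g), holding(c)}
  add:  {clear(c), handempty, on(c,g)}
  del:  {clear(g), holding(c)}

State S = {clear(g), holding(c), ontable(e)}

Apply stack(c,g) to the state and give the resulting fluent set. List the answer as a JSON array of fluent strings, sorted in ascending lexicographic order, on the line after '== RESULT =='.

Compute (S \ del) ∪ add:
  pre ⊆ S: {clear(g), holding(c)} ⊆ S  — applicable
  S \ del = {ontable(e)}
  ∪ add   = {clear(c), handempty, on(c,g), ontable(e)}

== RESULT ==
["clear(c)", "handempty", "on(c,g)", "ontable(e)"]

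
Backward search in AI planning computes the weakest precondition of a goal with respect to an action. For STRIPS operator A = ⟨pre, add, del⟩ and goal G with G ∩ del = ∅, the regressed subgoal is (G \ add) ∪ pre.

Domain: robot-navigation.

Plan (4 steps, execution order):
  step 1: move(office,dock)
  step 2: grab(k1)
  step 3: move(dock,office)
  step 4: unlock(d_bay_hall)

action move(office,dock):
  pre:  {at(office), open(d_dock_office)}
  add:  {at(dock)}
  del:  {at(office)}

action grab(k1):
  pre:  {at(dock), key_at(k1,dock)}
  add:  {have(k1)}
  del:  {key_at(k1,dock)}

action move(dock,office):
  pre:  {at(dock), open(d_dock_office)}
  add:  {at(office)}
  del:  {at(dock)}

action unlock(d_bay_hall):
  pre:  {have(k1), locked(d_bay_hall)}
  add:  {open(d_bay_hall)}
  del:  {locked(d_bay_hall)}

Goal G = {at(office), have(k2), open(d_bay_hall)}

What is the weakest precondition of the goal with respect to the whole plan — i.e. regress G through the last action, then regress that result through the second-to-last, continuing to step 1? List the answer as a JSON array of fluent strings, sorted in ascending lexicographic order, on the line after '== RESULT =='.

Work backward from the goal:
  through step 4 (unlock(d_bay_hall)): drop {open(d_bay_hall)}, keep {at(office), have(k2)}, require {have(k1), locked(d_bay_hall)}
    → {at(office), have(k1), have(k2), locked(d_bay_hall)}
  through step 3 (move(dock,office)): drop {at(office)}, keep {have(k1), have(k2), locked(d_bay_hall)}, require {at(dock), open(d_dock_office)}
    → {at(dock), have(k1), have(k2), locked(d_bay_hall), open(d_dock_office)}
  through step 2 (grab(k1)): drop {have(k1)}, keep {at(dock), have(k2), locked(d_bay_hall), open(d_dock_office)}, require {at(dock), key_at(k1,dock)}
    → {at(dock), have(k2), key_at(k1,dock), locked(d_bay_hall), open(d_dock_office)}
  through step 1 (move(office,dock)): drop {at(dock)}, keep {have(k2), key_at(k1,dock), locked(d_bay_hall), open(d_dock_office)}, require {at(office), open(d_dock_office)}
    → {at(office), have(k2), key_at(k1,dock), locked(d_bay_hall), open(d_dock_office)}

== RESULT ==
["at(office)", "have(k2)", "key_at(k1,dock)", "locked(d_bay_hall)", "open(d_dock_office)"]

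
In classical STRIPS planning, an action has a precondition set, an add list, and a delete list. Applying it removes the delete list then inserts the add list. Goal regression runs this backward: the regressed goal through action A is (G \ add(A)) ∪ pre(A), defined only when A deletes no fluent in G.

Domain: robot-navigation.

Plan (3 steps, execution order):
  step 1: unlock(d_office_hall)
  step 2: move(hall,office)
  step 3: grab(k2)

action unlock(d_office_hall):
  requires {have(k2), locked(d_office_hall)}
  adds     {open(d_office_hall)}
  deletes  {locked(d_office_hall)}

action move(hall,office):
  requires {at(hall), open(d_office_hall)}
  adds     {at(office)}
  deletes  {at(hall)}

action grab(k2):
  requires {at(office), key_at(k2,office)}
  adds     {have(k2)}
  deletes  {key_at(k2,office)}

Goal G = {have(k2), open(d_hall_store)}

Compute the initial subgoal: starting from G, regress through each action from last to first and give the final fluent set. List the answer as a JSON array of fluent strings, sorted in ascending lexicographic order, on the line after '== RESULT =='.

Work backward from the goal:
  through step 3 (grab(k2)): drop {have(k2)}, keep {open(d_hall_store)}, require {at(office), key_at(k2,office)}
    → {at(office), key_at(k2,office), open(d_hall_store)}
  through step 2 (move(hall,office)): drop {at(office)}, keep {key_at(k2,office), open(d_hall_store)}, require {at(hall), open(d_office_hall)}
    → {at(hall), key_at(k2,office), open(d_hall_store), open(d_office_hall)}
  through step 1 (unlock(d_office_hall)): drop {open(d_office_hall)}, keep {at(hall), key_at(k2,office), open(d_hall_store)}, require {have(k2), locked(d_office_hall)}
    → {at(hall), have(k2), key_at(k2,office), locked(d_office_hall), open(d_hall_store)}

== RESULT ==
["at(hall)", "have(k2)", "key_at(k2,office)", "locked(d_office_hall)", "open(d_hall_store)"]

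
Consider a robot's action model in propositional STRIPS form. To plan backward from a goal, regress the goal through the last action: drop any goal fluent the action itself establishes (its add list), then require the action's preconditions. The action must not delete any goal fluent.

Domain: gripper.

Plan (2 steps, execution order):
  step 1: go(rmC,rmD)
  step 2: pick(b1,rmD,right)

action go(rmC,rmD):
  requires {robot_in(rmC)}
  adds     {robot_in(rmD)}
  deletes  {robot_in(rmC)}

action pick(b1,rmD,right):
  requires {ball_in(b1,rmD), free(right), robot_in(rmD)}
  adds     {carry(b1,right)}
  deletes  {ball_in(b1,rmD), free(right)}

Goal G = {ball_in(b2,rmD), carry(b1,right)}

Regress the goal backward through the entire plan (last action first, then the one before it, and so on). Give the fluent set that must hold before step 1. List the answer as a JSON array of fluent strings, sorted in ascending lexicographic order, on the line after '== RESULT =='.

Regress step by step:
  through step 2 (pick(b1,rmD,right)): drop {carry(b1,right)}, keep {ball_in(b2,rmD)}, require {ball_in(b1,rmD), free(right), robot_in(rmD)}
    → {ball_in(b1,rmD), ball_in(b2,rmD), free(right), robot_in(rmD)}
  through step 1 (go(rmC,rmD)): drop {robot_in(rmD)}, keep {ball_in(b1,rmD), ball_in(b2,rmD), free(right)}, require {robot_in(rmC)}
    → {ball_in(b1,rmD), ball_in(b2,rmD), free(right), robot_in(rmC)}

== RESULT ==
["ball_in(b1,rmD)", "ball_in(b2,rmD)", "free(right)", "robot_in(rmC)"]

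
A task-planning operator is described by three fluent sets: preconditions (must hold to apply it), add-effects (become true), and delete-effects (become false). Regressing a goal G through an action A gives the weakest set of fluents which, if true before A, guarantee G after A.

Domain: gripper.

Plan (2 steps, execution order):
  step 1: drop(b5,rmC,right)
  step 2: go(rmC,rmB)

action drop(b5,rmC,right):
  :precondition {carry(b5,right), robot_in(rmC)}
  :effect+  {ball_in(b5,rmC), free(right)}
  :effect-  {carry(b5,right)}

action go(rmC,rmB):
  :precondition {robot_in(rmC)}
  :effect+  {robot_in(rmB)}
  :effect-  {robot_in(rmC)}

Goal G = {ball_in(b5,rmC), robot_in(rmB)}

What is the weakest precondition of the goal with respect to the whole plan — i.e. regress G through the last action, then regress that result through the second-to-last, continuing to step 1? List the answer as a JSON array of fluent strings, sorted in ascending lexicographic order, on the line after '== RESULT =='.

Regress step by step:
  through step 2 (go(rmC,rmB)): drop {robot_in(rmB)}, keep {ball_in(b5,rmC)}, require {robot_in(rmC)}
    → {ball_in(b5,rmC), robot_in(rmC)}
  through step 1 (drop(b5,rmC,right)): drop {ball_in(b5,rmC)}, keep {robot_in(rmC)}, require {carry(b5,right), robot_in(rmC)}
    → {carry(b5,right), robot_in(rmC)}

== RESULT ==
["carry(b5,right)", "robot_in(rmC)"]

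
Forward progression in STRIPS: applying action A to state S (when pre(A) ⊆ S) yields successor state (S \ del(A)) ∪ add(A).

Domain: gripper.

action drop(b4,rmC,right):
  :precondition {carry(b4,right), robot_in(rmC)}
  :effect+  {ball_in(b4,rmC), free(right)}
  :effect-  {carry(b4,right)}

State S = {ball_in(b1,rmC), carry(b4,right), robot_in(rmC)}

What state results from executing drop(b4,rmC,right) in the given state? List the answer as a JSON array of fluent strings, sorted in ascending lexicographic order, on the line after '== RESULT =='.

Progress:
  pre ⊆ S: {carry(b4,right), robot_in(rmC)} ⊆ S  — applicable
  S \ del = {ball_in(b1,rmC), robot_in(rmC)}
  ∪ add   = {ball_in(b1,rmC), ball_in(b4,rmC), free(right), robot_in(rmC)}

== RESULT ==
["ball_in(b1,rmC)", "ball_in(b4,rmC)", "free(right)", "robot_in(rmC)"]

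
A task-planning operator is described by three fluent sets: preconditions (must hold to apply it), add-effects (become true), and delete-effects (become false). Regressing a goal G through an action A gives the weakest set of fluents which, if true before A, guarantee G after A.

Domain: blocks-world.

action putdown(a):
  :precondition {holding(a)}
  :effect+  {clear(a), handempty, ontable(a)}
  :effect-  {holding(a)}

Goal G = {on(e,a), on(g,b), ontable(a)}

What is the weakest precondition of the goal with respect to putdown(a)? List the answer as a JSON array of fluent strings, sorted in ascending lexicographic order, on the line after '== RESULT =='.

Compute (G \ add) ∪ pre:
  G ∩ del = {}  (empty — regression defined)
  G \ add = {on(e,a), on(g,b), ontable(a)} \ {clear(a), handempty, ontable(a)} = {on(e,a), on(g,b)}
  ∪ pre   = {on(e,a), on(g,b)} ∪ {holding(a)}
          = {holding(a), on(e,a), on(g,b)}

== RESULT ==
["holding(a)", "on(e,a)", "on(g,b)"]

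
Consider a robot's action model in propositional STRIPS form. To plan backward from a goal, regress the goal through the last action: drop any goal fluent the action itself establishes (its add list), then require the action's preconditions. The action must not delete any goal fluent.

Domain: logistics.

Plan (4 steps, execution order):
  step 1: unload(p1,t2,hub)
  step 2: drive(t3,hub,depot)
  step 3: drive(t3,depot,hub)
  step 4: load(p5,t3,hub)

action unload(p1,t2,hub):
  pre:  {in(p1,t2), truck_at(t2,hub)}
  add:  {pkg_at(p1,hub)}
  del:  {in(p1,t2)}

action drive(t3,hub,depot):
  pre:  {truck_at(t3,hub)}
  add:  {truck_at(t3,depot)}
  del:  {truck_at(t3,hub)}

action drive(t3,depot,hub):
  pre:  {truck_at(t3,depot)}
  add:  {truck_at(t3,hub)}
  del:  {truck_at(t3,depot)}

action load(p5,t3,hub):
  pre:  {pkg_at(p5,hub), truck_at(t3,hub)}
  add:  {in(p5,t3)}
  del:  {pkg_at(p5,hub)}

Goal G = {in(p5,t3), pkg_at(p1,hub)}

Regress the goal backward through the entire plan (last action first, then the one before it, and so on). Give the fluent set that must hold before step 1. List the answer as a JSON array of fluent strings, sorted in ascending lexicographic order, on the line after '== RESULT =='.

Regress step by step:
  through step 4 (load(p5,t3,hub)): drop {in(p5,t3)}, keep {pkg_at(p1,hub)}, require {pkg_at(p5,hub), truck_at(t3,hub)}
    → {pkg_at(p1,hub), pkg_at(p5,hub), truck_at(t3,hub)}
  through step 3 (drive(t3,depot,hub)): drop {truck_at(t3,hub)}, keep {pkg_at(p1,hub), pkg_at(p5,hub)}, require {truck_at(t3,depot)}
    → {pkg_at(p1,hub), pkg_at(p5,hub), truck_at(t3,depot)}
  through step 2 (drive(t3,hub,depot)): drop {truck_at(t3,depot)}, keep {pkg_at(p1,hub), pkg_at(p5,hub)}, require {truck_at(t3,hub)}
    → {pkg_at(p1,hub), pkg_at(p5,hub), truck_at(t3,hub)}
  through step 1 (unload(p1,t2,hub)): drop {pkg_at(p1,hub)}, keep {pkg_at(p5,hub), truck_at(t3,hub)}, require {in(p1,t2), truck_at(t2,hub)}
    → {in(p1,t2), pkg_at(p5,hub), truck_at(t2,hub), truck_at(t3,hub)}

== RESULT ==
["in(p1,t2)", "pkg_at(p5,hub)", "truck_at(t2,hub)", "truck_at(t3,hub)"]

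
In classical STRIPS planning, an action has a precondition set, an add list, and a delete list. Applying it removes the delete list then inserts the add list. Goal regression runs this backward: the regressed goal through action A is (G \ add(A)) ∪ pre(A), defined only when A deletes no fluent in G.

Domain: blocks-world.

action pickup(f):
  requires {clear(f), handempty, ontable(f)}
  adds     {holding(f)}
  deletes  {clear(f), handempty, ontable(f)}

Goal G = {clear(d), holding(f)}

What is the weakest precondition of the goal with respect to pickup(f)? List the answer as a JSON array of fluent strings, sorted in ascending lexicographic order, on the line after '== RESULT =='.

Regress:
  G ∩ del = {}  (empty — regression defined)
  G \ add = {clear(d), holding(f)} \ {holding(f)} = {clear(d)}
  ∪ pre   = {clear(d)} ∪ {clear(f), handempty, ontable(f)}
          = {clear(d), clear(f), handempty, ontable(f)}

== RESULT ==
["clear(d)", "clear(f)", "handempty", "ontable(f)"]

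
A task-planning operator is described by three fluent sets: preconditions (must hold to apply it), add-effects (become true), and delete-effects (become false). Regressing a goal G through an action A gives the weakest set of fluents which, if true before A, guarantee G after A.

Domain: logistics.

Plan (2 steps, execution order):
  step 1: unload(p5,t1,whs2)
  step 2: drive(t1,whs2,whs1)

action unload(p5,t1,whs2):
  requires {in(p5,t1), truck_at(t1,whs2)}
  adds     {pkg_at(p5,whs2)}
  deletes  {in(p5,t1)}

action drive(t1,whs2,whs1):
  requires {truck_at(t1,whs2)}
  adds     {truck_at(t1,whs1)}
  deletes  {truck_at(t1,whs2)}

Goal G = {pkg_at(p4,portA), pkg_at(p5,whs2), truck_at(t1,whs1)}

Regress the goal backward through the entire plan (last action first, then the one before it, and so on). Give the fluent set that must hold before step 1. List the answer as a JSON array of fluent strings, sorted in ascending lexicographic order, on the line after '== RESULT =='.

Work backward from the goal:
  through step 2 (drive(t1,whs2,whs1)): drop {truck_at(t1,whs1)}, keep {pkg_at(p4,portA), pkg_at(p5,whs2)}, require {truck_at(t1,whs2)}
    → {pkg_at(p4,portA), pkg_at(p5,whs2), truck_at(t1,whs2)}
  through step 1 (unload(p5,t1,whs2)): drop {pkg_at(p5,whs2)}, keep {pkg_at(p4,portA), truck_at(t1,whs2)}, require {in(p5,t1), truck_at(t1,whs2)}
    → {in(p5,t1), pkg_at(p4,portA), truck_at(t1,whs2)}

== RESULT ==
["in(p5,t1)", "pkg_at(p4,portA)", "truck_at(t1,whs2)"]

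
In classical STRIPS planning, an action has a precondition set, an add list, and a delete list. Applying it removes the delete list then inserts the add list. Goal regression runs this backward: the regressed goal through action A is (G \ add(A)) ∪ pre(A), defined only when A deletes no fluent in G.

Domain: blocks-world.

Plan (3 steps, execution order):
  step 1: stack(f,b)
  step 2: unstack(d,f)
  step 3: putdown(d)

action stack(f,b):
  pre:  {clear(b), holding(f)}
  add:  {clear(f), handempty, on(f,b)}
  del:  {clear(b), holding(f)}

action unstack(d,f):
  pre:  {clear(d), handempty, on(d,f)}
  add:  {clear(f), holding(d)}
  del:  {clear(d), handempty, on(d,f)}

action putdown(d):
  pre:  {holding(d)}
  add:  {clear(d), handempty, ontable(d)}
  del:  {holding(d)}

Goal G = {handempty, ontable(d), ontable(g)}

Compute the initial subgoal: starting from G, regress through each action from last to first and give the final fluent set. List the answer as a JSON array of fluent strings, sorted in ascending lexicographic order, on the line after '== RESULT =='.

Regress step by step:
  through step 3 (putdown(d)): drop {handempty, ontable(d)}, keep {ontable(g)}, require {holding(d)}
    → {holding(d), ontable(g)}
  through step 2 (unstack(d,f)): drop {holding(d)}, keep {ontable(g)}, require {clear(d), handempty, on(d,f)}
    → {clear(d), handempty, on(d,f), ontable(g)}
  through step 1 (stack(f,b)): drop {handempty}, keep {clear(d), on(d,f), ontable(g)}, require {clear(b), holding(f)}
    → {clear(b), clear(d), holding(f), on(d,f), ontable(g)}

== RESULT ==
["clear(b)", "clear(d)", "holding(f)", "on(d,f)", "ontable(g)"]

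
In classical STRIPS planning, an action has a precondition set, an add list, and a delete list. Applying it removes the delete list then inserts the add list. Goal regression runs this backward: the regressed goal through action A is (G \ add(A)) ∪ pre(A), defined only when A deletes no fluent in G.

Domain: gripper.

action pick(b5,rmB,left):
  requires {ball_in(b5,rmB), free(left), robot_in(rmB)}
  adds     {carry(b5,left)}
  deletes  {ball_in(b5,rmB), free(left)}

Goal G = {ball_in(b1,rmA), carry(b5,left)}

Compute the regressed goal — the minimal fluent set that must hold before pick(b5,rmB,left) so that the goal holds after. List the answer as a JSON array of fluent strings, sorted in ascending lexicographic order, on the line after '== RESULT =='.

Regress:
  G ∩ del = {}  (empty — regression defined)
  G \ add = {ball_in(b1,rmA), carry(b5,left)} \ {carry(b5,left)} = {ball_in(b1,rmA)}
  ∪ pre   = {ball_in(b1,rmA)} ∪ {ball_in(b5,rmB), free(left), robot_in(rmB)}
          = {ball_in(b1,rmA), ball_in(b5,rmB), free(left), robot_in(rmB)}

== RESULT ==
["ball_in(b1,rmA)", "ball_in(b5,rmB)", "free(left)", "robot_in(rmB)"]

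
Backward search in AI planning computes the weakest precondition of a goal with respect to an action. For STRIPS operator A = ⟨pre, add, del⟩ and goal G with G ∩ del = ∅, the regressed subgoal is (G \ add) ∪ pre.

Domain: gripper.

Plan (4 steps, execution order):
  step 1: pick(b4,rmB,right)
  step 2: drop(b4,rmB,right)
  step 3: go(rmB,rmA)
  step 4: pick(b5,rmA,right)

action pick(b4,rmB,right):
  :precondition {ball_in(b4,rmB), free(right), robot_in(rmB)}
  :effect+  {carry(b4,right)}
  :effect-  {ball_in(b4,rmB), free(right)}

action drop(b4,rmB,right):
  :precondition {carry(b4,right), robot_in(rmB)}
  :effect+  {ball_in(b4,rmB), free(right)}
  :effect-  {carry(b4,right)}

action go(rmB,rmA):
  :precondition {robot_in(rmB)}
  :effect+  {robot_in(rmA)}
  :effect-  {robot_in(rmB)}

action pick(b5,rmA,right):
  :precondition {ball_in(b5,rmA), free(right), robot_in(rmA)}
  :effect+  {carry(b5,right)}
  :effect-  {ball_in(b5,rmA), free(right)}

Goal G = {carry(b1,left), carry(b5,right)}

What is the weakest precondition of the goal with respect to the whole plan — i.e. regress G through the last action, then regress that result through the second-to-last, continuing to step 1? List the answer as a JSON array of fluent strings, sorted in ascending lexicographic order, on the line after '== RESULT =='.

Work backward from the goal:
  through step 4 (pick(b5,rmA,right)): drop {carry(b5,right)}, keep {carry(b1,left)}, require {ball_in(b5,rmA), free(right), robot_in(rmA)}
    → {ball_in(b5,rmA), carry(b1,left), free(right), robot_in(rmA)}
  through step 3 (go(rmB,rmA)): drop {robot_in(rmA)}, keep {ball_in(b5,rmA), carry(b1,left), free(right)}, require {robot_in(rmB)}
    → {ball_in(b5,rmA), carry(b1,left), free(right), robot_in(rmB)}
  through step 2 (drop(b4,rmB,right)): drop {free(right)}, keep {ball_in(b5,rmA), carry(b1,left), robot_in(rmB)}, require {carry(b4,right), robot_in(rmB)}
    → {ball_in(b5,rmA), carry(b1,left), carry(b4,right), robot_in(rmB)}
  through step 1 (pick(b4,rmB,right)): drop {carry(b4,right)}, keep {ball_in(b5,rmA), carry(b1,left), robot_in(rmB)}, require {ball_in(b4,rmB), free(right), robot_in(rmB)}
    → {ball_in(b4,rmB), ball_in(b5,rmA), carry(b1,left), free(right), robot_in(rmB)}

== RESULT ==
["ball_in(b4,rmB)", "ball_in(b5,rmA)", "carry(b1,left)", "free(right)", "robot_in(rmB)"]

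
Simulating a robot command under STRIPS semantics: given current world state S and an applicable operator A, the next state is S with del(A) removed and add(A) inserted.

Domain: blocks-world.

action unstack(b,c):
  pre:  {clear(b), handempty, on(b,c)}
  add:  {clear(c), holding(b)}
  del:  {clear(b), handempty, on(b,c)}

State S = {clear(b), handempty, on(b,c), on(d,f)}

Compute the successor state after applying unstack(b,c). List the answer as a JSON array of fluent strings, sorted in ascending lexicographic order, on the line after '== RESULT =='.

Compute (S \ del) ∪ add:
  pre ⊆ S: {clear(b), handempty, on(b,c)} ⊆ S  — applicable
  S \ del = {on(d,f)}
  ∪ add   = {clear(c), holding(b), on(d,f)}

== RESULT ==
["clear(c)", "holding(b)", "on(d,f)"]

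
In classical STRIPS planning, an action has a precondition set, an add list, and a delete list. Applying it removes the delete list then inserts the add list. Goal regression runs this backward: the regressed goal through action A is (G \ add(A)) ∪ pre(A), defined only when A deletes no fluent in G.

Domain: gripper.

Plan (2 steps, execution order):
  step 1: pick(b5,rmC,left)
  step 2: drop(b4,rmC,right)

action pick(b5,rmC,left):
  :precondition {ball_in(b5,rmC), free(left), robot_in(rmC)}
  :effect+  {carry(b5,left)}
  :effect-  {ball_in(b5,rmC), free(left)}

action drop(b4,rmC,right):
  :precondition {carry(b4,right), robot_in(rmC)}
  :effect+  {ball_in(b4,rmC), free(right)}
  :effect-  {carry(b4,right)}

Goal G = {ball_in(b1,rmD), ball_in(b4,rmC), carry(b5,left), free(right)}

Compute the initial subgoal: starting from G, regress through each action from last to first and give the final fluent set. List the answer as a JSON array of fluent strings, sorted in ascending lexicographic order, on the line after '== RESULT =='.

Regress step by step:
  through step 2 (drop(b4,rmC,right)): drop {ball_in(b4,rmC), free(right)}, keep {ball_in(b1,rmD), carry(b5,left)}, require {carry(b4,right), robot_in(rmC)}
    → {ball_in(b1,rmD), carry(b4,right), carry(b5,left), robot_in(rmC)}
  through step 1 (pick(b5,rmC,left)): drop {carry(b5,left)}, keep {ball_in(b1,rmD), carry(b4,right), robot_in(rmC)}, require {ball_in(b5,rmC), free(left), robot_in(rmC)}
    → {ball_in(b1,rmD), ball_in(b5,rmC), carry(b4,right), free(left), robot_in(rmC)}

== RESULT ==
["ball_in(b1,rmD)", "ball_in(b5,rmC)", "carry(b4,right)", "free(left)", "robot_in(rmC)"]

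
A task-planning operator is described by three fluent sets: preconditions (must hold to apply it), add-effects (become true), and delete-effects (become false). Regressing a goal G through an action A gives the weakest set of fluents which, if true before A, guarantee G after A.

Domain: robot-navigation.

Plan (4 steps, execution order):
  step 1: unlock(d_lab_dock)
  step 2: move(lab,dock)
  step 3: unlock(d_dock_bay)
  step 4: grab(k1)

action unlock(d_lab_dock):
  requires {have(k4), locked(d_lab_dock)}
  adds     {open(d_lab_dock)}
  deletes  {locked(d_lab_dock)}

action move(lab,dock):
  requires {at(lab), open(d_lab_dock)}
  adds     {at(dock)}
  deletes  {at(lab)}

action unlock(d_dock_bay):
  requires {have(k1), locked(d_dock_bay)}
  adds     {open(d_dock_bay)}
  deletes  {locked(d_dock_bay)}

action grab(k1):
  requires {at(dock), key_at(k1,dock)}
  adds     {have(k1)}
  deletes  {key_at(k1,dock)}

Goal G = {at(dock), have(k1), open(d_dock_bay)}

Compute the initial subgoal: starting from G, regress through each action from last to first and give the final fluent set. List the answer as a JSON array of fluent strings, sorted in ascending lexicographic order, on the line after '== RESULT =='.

Work backward from the goal:
  through step 4 (grab(k1)): drop {have(k1)}, keep {at(dock), open(d_dock_bay)}, require {at(dock), key_at(k1,dock)}
    → {at(dock), key_at(k1,dock), open(d_dock_bay)}
  through step 3 (unlock(d_dock_bay)): drop {open(d_dock_bay)}, keep {at(dock), key_at(k1,dock)}, require {have(k1), locked(d_dock_bay)}
    → {at(dock), have(k1), key_at(k1,dock), locked(d_dock_bay)}
  through step 2 (move(lab,dock)): drop {at(dock)}, keep {have(k1), key_at(k1,dock), locked(d_dock_bay)}, require {at(lab), open(d_lab_dock)}
    → {at(lab), have(k1), key_at(k1,dock), locked(d_dock_bay), open(d_lab_dock)}
  through step 1 (unlock(d_lab_dock)): drop {open(d_lab_dock)}, keep {at(lab), have(k1), key_at(k1,dock), locked(d_dock_bay)}, require {have(k4), locked(d_lab_dock)}
    → {at(lab), have(k1), have(k4), key_at(k1,dock), locked(d_dock_bay), locked(d_lab_dock)}

== RESULT ==
["at(lab)", "have(k1)", "have(k4)", "key_at(k1,dock)", "locked(d_dock_bay)", "locked(d_lab_dock)"]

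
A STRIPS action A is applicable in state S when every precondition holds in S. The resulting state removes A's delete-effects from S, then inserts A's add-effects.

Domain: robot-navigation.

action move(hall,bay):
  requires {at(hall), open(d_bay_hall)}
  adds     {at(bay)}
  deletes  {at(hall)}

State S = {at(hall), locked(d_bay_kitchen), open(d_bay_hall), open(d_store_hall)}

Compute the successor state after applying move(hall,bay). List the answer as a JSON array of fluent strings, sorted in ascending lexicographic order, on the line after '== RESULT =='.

Compute (S \ del) ∪ add:
  pre ⊆ S: {at(hall), open(d_bay_hall)} ⊆ S  — applicable
  S \ del = {locked(d_bay_kitchen), open(d_bay_hall), open(d_store_hall)}
  ∪ add   = {at(bay), locked(d_bay_kitchen), open(d_bay_hall), open(d_store_hall)}

== RESULT ==
["at(bay)", "locked(d_bay_kitchen)", "open(d_bay_hall)", "open(d_store_hall)"]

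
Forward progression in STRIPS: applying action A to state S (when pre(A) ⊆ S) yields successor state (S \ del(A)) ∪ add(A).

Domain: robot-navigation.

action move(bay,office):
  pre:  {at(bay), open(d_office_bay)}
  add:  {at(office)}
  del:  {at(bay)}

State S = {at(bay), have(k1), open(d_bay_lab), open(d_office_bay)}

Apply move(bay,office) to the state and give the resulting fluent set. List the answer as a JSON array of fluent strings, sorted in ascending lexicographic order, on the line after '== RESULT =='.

Progress:
  pre ⊆ S: {at(bay), open(d_office_bay)} ⊆ S  — applicable
  S \ del = {have(k1), open(d_bay_lab), open(d_office_bay)}
  ∪ add   = {at(office), have(k1), open(d_bay_lab), open(d_office_bay)}

== RESULT ==
["at(office)", "have(k1)", "open(d_bay_lab)", "open(d_office_bay)"]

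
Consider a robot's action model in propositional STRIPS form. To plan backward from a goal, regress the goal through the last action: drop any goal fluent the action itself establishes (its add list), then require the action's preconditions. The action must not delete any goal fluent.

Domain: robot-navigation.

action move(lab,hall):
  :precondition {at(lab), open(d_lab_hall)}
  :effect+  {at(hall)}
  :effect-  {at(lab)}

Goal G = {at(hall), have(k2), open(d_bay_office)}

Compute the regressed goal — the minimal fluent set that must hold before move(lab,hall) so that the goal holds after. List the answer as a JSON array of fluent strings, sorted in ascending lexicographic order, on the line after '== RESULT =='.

Regress:
  G ∩ del = {}  (empty — regression defined)
  G \ add = {at(hall), have(k2), open(d_bay_office)} \ {at(hall)} = {have(k2), open(d_bay_office)}
  ∪ pre   = {have(k2), open(d_bay_office)} ∪ {at(lab), open(d_lab_hall)}
          = {at(lab), have(k2), open(d_bay_office), open(d_lab_hall)}

== RESULT ==
["at(lab)", "have(k2)", "open(d_bay_office)", "open(d_lab_hall)"]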